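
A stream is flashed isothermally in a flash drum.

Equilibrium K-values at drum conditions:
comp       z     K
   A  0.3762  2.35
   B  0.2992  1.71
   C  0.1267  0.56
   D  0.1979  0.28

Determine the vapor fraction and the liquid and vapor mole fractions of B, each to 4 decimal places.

Newton–Raphson from ψ = 0.53:
  ψ = 0.5300: g = 0.14728, g' = -0.6226 → ψ = 0.7666
  ψ = 0.7666: g = -0.01498, g' = -0.7957 → ψ = 0.7477
  ψ = 0.7477: g = -0.00025, g' = -0.7701 → ψ = 0.7474
Converged at ψ = 0.7474.
Compositions from xᵢ = zᵢ/(1+ψ(Kᵢ−1)), yᵢ = Kᵢxᵢ:
  A: x = 0.1873, y = 0.4400
  B: x = 0.1955, y = 0.3343
  C: x = 0.1888, y = 0.1057
  D: x = 0.4285, y = 0.1200

ψ = 0.7474, x_B = 0.1955, y_B = 0.3343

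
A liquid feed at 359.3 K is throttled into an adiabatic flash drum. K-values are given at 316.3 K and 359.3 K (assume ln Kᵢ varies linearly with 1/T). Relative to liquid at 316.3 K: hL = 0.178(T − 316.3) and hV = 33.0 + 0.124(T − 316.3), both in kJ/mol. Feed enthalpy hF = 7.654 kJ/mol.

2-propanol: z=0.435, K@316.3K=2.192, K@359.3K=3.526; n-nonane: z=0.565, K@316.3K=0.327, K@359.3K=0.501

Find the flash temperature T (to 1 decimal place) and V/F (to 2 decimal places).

Adiabatic flash: solve Rachford–Rice at each trial T, then check hF = ψ·hV(T) + (1−ψ)·hL(T).
  T = 316.3 K: K = (2.192, 0.327), RR gives ψ = 0.172, H_out = 5.688 kJ/mol
  T = 359.3 K: K = (3.526, 0.501), RR gives ψ = 0.648, H_out = 27.535 kJ/mol
  T = 337.8 K: K = (2.822, 0.410), RR gives ψ = 0.428, H_out = 17.442 kJ/mol
  T = 327.1 K: K = (2.499, 0.368), RR gives ψ = 0.311, H_out = 12.012 kJ/mol
  T = 321.7 K: K = (2.343, 0.347), RR gives ψ = 0.246, H_out = 8.997 kJ/mol
  T = 319.0 K: K = (2.267, 0.337), RR gives ψ = 0.210, H_out = 7.386 kJ/mol
  T = 320.4 K: K = (2.306, 0.342), RR gives ψ = 0.229, H_out = 8.231 kJ/mol
Linear interpolation between T = 319.0 (H_out = 7.386) and T = 320.4 (H_out = 8.231) on hF = 7.654 gives T ≈ 319.4 K, at which ψ = 0.22.

T = 319.4 K, V/F = 0.22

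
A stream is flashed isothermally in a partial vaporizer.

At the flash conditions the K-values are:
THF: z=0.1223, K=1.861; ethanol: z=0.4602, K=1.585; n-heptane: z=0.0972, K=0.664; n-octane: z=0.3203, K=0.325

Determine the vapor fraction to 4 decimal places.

Material balance + equilibrium reduce to Σ zᵢ(Kᵢ−1)/(1+ψ(Kᵢ−1)) = 0.
g(0) = ΣzᵢKᵢ − 1 = 0.1257 and g(1) = 1 − Σzᵢ/Kᵢ = -0.4880, so a root lies in (0, 1).
Newton–Raphson from ψ = 0.63:
  ψ = 0.6300: g = -0.15261, g' = -0.5816 → ψ = 0.3676
  ψ = 0.3676: g = -0.02327, g' = -0.4314 → ψ = 0.3137
  ψ = 0.3137: g = -0.00040, g' = -0.4172 → ψ = 0.3127
Converged at ψ = 0.3127.

ψ = 0.3127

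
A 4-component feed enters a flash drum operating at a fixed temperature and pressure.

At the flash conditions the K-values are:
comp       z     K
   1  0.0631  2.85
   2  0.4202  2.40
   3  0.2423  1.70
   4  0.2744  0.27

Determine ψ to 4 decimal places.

ψ = 0.7544

Newton iteration, ψ⁰ = 0.57:
  ψ = 0.5700: g = 0.16218, g' = -0.7955 → ψ = 0.7739
  ψ = 0.7739: g = -0.02003, g' = -1.0487 → ψ = 0.7548
  ψ = 0.7548: g = -0.00039, g' = -1.0084 → ψ = 0.7544
Converged at ψ = 0.7544.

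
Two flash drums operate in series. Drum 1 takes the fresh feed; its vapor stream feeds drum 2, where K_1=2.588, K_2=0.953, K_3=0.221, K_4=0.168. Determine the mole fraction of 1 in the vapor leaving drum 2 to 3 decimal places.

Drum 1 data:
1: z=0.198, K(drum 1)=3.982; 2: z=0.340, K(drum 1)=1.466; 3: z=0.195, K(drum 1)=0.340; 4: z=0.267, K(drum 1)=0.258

y_1 (drum 2) = 0.508

Drum 1:
Material balance + equilibrium reduce to Σ zᵢ(Kᵢ−1)/(1+ψ₁(Kᵢ−1)) = 0.
Feasibility: ΣzᵢKᵢ = 1.422, Σzᵢ/Kᵢ = 1.890 — both > 1, two phases present.
Iterate (Newton) starting at ψ₁ = 0.32:
  ψ₁ = 0.320: g = 0.0170, g' = -0.906 → ψ₁ = 0.339
Converged at ψ₁ = 0.339.
Drum-1 compositions:
  1: x = 0.098, y = 0.392
  2: x = 0.294, y = 0.430
  3: x = 0.251, y = 0.085
  4: x = 0.357, y = 0.092
Drum-2 feed = drum-1 vapor: z₂ = (0.3921, 0.4305, 0.0854, 0.0920).
Drum 2:
Material balance + equilibrium reduce to Σ zᵢ(Kᵢ−1)/(1+ψ₂(Kᵢ−1)) = 0.
Check two-phase: ΣzᵢKᵢ = 1.459 > 1 and Σzᵢ/Kᵢ = 1.537 > 1, so g(0) = 0.459 > 0 and g(1) = -0.537 < 0.
Newton–Raphson from ψ₂ = 0.5:
  ψ₂ = 0.500: g = 0.0863, g' = -0.634 → ψ₂ = 0.636
  ψ₂ = 0.636: g = -0.0056, g' = -0.737 → ψ₂ = 0.628
Converged at ψ₂ = 0.628.
  1: x = 0.196, y = 0.508
  2: x = 0.444, y = 0.423
  3: x = 0.167, y = 0.037
  4: x = 0.193, y = 0.032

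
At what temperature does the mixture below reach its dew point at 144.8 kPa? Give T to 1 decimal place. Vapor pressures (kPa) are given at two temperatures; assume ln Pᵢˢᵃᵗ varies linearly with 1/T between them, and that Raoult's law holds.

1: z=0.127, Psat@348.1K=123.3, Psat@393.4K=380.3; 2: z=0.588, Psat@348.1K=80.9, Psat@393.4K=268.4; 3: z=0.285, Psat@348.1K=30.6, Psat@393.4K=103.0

T = 382.4 K

Dew-point temperature: Σzᵢ·P/Pᵢˢᵃᵗ(T) = 1. Interpolate ln Pᵢˢᵃᵗ = aᵢ + bᵢ/T.
  T = 348.1 K: ΣzᵢP/Pᵢˢᵃᵗ = 2.5502
  T = 393.4 K: ΣzᵢP/Pᵢˢᵃᵗ = 0.7662
  T = 370.8 K: ΣzᵢP/Pᵢˢᵃᵗ = 1.3456
  T = 382.1 K: ΣzᵢP/Pᵢˢᵃᵗ = 1.0070
  T = 387.8 K: ΣzᵢP/Pᵢˢᵃᵗ = 0.8756
  T = 385.0 K: ΣzᵢP/Pᵢˢᵃᵗ = 0.9374
Interpolating between 382.1 K and 385.0 K gives T ≈ 382.4 K.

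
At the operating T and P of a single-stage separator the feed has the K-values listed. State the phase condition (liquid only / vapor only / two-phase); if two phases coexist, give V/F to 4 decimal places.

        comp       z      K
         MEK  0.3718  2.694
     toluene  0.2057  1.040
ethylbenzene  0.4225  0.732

ΣzᵢKᵢ = 1.5248; Σzᵢ/Kᵢ = 0.9130.
Since Σzᵢ/Kᵢ < 1 the mixture is above its dew point — single vapor phase.

vapor only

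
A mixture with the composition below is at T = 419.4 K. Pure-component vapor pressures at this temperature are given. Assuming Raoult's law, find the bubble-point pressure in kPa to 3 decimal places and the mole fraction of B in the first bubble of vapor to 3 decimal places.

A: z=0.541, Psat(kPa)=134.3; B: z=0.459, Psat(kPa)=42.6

At the bubble point ψ → 0, so ΣzᵢKᵢ = 1 with Kᵢ = Pᵢˢᵃᵗ/P ⇒ P = ΣzᵢPᵢˢᵃᵗ.
P = 0.541·134.3 + 0.459·42.6 = 92.210 kPa
yᵢ = zᵢPᵢˢᵃᵗ/P ⇒ y_B = 0.459·42.6/92.210 = 0.212

Pbub = 92.210 kPa, y_B = 0.212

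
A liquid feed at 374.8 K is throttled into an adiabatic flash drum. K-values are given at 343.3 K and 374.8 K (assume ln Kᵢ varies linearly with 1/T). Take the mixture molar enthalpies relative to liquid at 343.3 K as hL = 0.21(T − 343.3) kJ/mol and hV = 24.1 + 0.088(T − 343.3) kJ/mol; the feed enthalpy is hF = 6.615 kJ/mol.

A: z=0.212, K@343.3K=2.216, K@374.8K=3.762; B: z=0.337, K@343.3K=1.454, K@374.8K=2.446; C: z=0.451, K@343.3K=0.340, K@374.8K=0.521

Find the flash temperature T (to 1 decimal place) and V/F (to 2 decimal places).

T = 345.1 K, V/F = 0.26

Adiabatic flash: solve Rachford–Rice at each trial T, then check hF = ψ·hV(T) + (1−ψ)·hL(T).
  T = 343.3 K: K = (2.216, 1.454, 0.340), RR gives ψ = 0.209, H_out = 5.037 kJ/mol
  T = 374.8 K: K = (3.762, 2.446, 0.521), RR gives ψ = 0.900, H_out = 24.846 kJ/mol
  T = 359.1 K: K = (2.923, 1.909, 0.425), RR gives ψ = 0.587, H_out = 16.332 kJ/mol
  T = 351.2 K: K = (2.553, 1.671, 0.381), RR gives ψ = 0.418, H_out = 11.322 kJ/mol
  T = 347.2 K: K = (2.378, 1.559, 0.360), RR gives ψ = 0.319, H_out = 8.357 kJ/mol
  T = 345.2 K: K = (2.294, 1.504, 0.350), RR gives ψ = 0.265, H_out = 6.717 kJ/mol
Linear interpolation between T = 343.3 (H_out = 5.037) and T = 345.2 (H_out = 6.717) on hF = 6.615 gives T ≈ 345.1 K, at which ψ = 0.26.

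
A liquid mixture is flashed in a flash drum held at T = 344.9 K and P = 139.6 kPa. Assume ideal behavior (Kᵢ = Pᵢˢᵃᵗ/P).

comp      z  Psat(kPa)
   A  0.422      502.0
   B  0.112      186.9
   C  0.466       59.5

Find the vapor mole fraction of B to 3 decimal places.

Raoult's law: Kᵢ = Pᵢˢᵃᵗ/P = Pᵢˢᵃᵗ/139.6.
  K_A = 502.0/139.6 = 3.59599, K_B = 186.9/139.6 = 1.33883, K_C = 59.5/139.6 = 0.42622
Let ψ = V/F and solve Σ zᵢ(Kᵢ−1)/(1+ψ(Kᵢ−1)) = 0.
Feasibility: ΣzᵢKᵢ = 1.866, Σzᵢ/Kᵢ = 1.294 — both > 1, two phases present.
Newton–Raphson from ψ = 0.5:
  ψ = 0.500: g = 0.1342, g' = -0.850 → ψ = 0.658
  ψ = 0.658: g = 0.0060, g' = -0.792 → ψ = 0.666
Converged at ψ = 0.666.
Compositions from xᵢ = zᵢ/(1+ψ(Kᵢ−1)), yᵢ = Kᵢxᵢ:
  A: x = 0.155, y = 0.556
  B: x = 0.091, y = 0.122
  C: x = 0.754, y = 0.321

y_B = 0.122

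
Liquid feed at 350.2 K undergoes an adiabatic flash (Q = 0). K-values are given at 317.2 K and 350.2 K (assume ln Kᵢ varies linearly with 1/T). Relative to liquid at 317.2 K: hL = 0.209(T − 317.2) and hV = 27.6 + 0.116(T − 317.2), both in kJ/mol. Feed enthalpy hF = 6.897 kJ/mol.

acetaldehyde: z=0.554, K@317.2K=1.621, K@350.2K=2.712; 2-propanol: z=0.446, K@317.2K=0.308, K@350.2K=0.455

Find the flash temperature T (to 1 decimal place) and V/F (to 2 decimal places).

T = 321.5 K, V/F = 0.22

Adiabatic flash: solve Rachford–Rice at each trial T, then check hF = ψ·hV(T) + (1−ψ)·hL(T).
  T = 317.2 K: K = (1.621, 0.308), RR gives ψ = 0.082, H_out = 2.274 kJ/mol
  T = 350.2 K: K = (2.712, 0.455), RR gives ψ = 0.756, H_out = 25.442 kJ/mol
  T = 333.7 K: K = (2.124, 0.378), RR gives ψ = 0.494, H_out = 16.317 kJ/mol
  T = 325.4 K: K = (1.860, 0.342), RR gives ψ = 0.323, H_out = 10.390 kJ/mol
  T = 321.3 K: K = (1.738, 0.325), RR gives ψ = 0.216, H_out = 6.738 kJ/mol
  T = 323.4 K: K = (1.800, 0.333), RR gives ψ = 0.274, H_out = 8.689 kJ/mol
Linear interpolation between T = 321.3 (H_out = 6.738) and T = 323.4 (H_out = 8.689) on hF = 6.897 gives T ≈ 321.5 K, at which ψ = 0.22.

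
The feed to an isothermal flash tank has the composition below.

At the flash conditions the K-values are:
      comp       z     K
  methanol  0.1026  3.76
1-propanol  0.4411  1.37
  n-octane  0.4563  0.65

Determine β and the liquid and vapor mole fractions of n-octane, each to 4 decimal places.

β = 0.7655, x_n-octane = 0.6233, y_n-octane = 0.4051

Material balance + equilibrium reduce to Σ zᵢ(Kᵢ−1)/(1+β(Kᵢ−1)) = 0.
Check two-phase: ΣzᵢKᵢ = 1.2867 > 1 and Σzᵢ/Kᵢ = 1.0513 > 1, so g(0) = 0.2867 > 0 and g(1) = -0.0513 < 0.
Iterate (Newton) starting at β = 0.5:
  β = 0.5000: g = 0.06313, g' = -0.2631 → β = 0.7399
  β = 0.7399: g = 0.00569, g' = -0.2235 → β = 0.7654
  β = 0.7654: g = 0.00002, g' = -0.2216 → β = 0.7655
Converged at β = 0.7655.
Compositions from xᵢ = zᵢ/(1+β(Kᵢ−1)), yᵢ = Kᵢxᵢ:
  methanol: x = 0.0330, y = 0.1239
  1-propanol: x = 0.3437, y = 0.4709
  n-octane: x = 0.6233, y = 0.4051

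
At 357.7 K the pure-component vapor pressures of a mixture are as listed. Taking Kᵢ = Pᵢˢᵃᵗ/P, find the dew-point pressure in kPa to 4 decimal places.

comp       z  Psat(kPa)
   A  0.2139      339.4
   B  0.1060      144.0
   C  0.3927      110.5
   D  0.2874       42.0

At the dew point ψ → 1, so Σzᵢ/Kᵢ = 1 with Kᵢ = Pᵢˢᵃᵗ/P ⇒ 1/P = Σzᵢ/Pᵢˢᵃᵗ.
1/P = 0.2139/339.4 + 0.1060/144.0 + 0.3927/110.5 + 0.2874/42.0 = 0.0117630 ⇒ P = 85.0120 kPa

Pdew = 85.0120 kPa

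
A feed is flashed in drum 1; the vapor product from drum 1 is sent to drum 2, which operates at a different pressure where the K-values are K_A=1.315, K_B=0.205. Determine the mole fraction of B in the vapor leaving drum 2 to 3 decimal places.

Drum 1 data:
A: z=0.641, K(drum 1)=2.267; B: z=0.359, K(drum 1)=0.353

Drum 1:
Let ψ₁ = V/F and solve Σ zᵢ(Kᵢ−1)/(1+ψ₁(Kᵢ−1)) = 0.
Feasibility: ΣzᵢKᵢ = 1.580, Σzᵢ/Kᵢ = 1.300 — both > 1, two phases present.
Iterate (Newton) starting at ψ₁ = 0.5:
  ψ₁ = 0.500: g = 0.1538, g' = -0.714 → ψ₁ = 0.715
  ψ₁ = 0.715: g = -0.0065, g' = -0.804 → ψ₁ = 0.707
Converged at ψ₁ = 0.707.
Drum-1 compositions:
  A: x = 0.338, y = 0.766
  B: x = 0.662, y = 0.234
Drum-2 feed = drum-1 vapor: z₂ = (0.7663, 0.2337).
Drum 2:
Let ψ₂ = V/F and solve Σ zᵢ(Kᵢ−1)/(1+ψ₂(Kᵢ−1)) = 0.
Check two-phase: ΣzᵢKᵢ = 1.056 > 1 and Σzᵢ/Kᵢ = 1.723 > 1, so g(0) = 0.056 > 0 and g(1) = -0.723 < 0.
Binary case is linear: z₁(K₁−1)(1+ψ₂(K₂−1)) + z₂(K₂−1)(1+ψ₂(K₁−1)) = 0
⇒ ψ₂ = [z₁(K₁−1)+z₂(K₂−1)] / [−(K₁−1)(K₂−1)] = 0.0556/0.2504 = 0.222
  A: x = 0.716, y = 0.942
  B: x = 0.284, y = 0.058

y_B (drum 2) = 0.058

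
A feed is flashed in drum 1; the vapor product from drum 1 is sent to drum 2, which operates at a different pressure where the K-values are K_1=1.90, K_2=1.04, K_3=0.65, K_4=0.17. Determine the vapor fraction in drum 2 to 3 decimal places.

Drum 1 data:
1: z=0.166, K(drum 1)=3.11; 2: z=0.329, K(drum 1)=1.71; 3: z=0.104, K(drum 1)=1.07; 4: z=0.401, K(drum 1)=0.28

V/F (drum 2) = 0.340

Drum 1:
Material balance + equilibrium reduce to Σ zᵢ(Kᵢ−1)/(1+ψ₁(Kᵢ−1)) = 0.
g(0) = ΣzᵢKᵢ − 1 = 0.302 and g(1) = 1 − Σzᵢ/Kᵢ = -0.775, so a root lies in (0, 1).
Newton iteration, ψ₁⁰ = 0.5:
  ψ₁ = 0.500: g = -0.1013, g' = -0.773 → ψ₁ = 0.369
  ψ₁ = 0.369: g = -0.0041, g' = -0.724 → ψ₁ = 0.363
Converged at ψ₁ = 0.363.
Drum-1 compositions:
  1: x = 0.094, y = 0.292
  2: x = 0.262, y = 0.447
  3: x = 0.101, y = 0.109
  4: x = 0.543, y = 0.152
Drum-2 feed = drum-1 vapor: z₂ = (0.2922, 0.4472, 0.1085, 0.1521).
Drum 2:
Newton–Raphson from ψ₂ = 0.5:
  ψ₂ = 0.500: g = -0.0629, g' = -0.439 → ψ₂ = 0.357
  ψ₂ = 0.357: g = -0.0060, g' = -0.365 → ψ₂ = 0.340
Converged at ψ₂ = 0.340.
  1: x = 0.224, y = 0.425
  2: x = 0.441, y = 0.459
  3: x = 0.123, y = 0.080
  4: x = 0.212, y = 0.036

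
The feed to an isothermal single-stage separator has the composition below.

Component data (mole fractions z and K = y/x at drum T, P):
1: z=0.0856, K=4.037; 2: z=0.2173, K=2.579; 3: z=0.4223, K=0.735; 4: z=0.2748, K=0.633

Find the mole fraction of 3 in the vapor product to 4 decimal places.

y_3 = 0.3711

Let ψ = V/F and solve Σ zᵢ(Kᵢ−1)/(1+ψ(Kᵢ−1)) = 0.
g(0) = ΣzᵢKᵢ − 1 = 0.3903 and g(1) = 1 − Σzᵢ/Kᵢ = -0.1141, so a root lies in (0, 1).
Newton iteration, ψ⁰ = 0.5:
  ψ = 0.5000: g = 0.04244, g' = -0.3886 → ψ = 0.6092
  ψ = 0.6092: g = 0.00275, g' = -0.3415 → ψ = 0.6173
Converged at ψ = 0.6173.
Compositions from xᵢ = zᵢ/(1+ψ(Kᵢ−1)), yᵢ = Kᵢxᵢ:
  1: x = 0.0298, y = 0.1202
  2: x = 0.1100, y = 0.2838
  3: x = 0.5049, y = 0.3711
  4: x = 0.3553, y = 0.2249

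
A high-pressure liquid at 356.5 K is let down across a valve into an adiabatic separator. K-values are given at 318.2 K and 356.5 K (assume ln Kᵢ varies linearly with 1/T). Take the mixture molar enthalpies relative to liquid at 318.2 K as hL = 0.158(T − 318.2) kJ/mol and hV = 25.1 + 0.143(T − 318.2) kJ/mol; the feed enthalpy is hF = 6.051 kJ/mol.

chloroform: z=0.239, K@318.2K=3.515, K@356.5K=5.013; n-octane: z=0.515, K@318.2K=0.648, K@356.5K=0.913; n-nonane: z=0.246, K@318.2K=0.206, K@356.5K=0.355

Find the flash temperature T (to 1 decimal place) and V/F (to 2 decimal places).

Adiabatic flash: solve Rachford–Rice at each trial T, then check hF = ψ·hV(T) + (1−ψ)·hL(T).
  T = 318.2 K: K = (3.515, 0.648, 0.206), RR gives ψ = 0.172, H_out = 4.327 kJ/mol
  T = 356.5 K: K = (5.013, 0.913, 0.355), RR gives ψ = 0.560, H_out = 19.781 kJ/mol
  T = 337.4 K: K = (4.242, 0.777, 0.275), RR gives ψ = 0.349, H_out = 11.699 kJ/mol
  T = 327.8 K: K = (3.872, 0.711, 0.239), RR gives ψ = 0.259, H_out = 7.977 kJ/mol
  T = 323.0 K: K = (3.692, 0.679, 0.222), RR gives ψ = 0.215, H_out = 6.150 kJ/mol
  T = 320.6 K: K = (3.603, 0.664, 0.214), RR gives ψ = 0.194, H_out = 5.239 kJ/mol
Linear interpolation between T = 320.6 (H_out = 5.239) and T = 323.0 (H_out = 6.150) on hF = 6.051 gives T ≈ 322.7 K, at which ψ = 0.21.

T = 322.7 K, V/F = 0.21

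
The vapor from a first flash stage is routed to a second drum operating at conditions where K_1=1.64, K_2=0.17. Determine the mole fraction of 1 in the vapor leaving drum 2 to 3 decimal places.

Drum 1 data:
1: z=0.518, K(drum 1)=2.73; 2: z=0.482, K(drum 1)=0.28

Drum 1:
Rachford–Rice: g(ψ₁) = Σ zᵢ(Kᵢ−1)/(1+ψ₁(Kᵢ−1)) = 0.
Check two-phase: ΣzᵢKᵢ = 1.549 > 1 and Σzᵢ/Kᵢ = 1.911 > 1, so g(0) = 0.549 > 0 and g(1) = -0.911 < 0.
Binary case is linear: z₁(K₁−1)(1+ψ₁(K₂−1)) + z₂(K₂−1)(1+ψ₁(K₁−1)) = 0
⇒ ψ₁ = [z₁(K₁−1)+z₂(K₂−1)] / [−(K₁−1)(K₂−1)] = 0.5491/1.2456 = 0.441
Drum-1 compositions:
  1: x = 0.294, y = 0.802
  2: x = 0.706, y = 0.198
Drum-2 feed = drum-1 vapor: z₂ = (0.8023, 0.1977).
Drum 2:
Material balance + equilibrium reduce to Σ zᵢ(Kᵢ−1)/(1+ψ₂(Kᵢ−1)) = 0.
Check two-phase: ΣzᵢKᵢ = 1.349 > 1 and Σzᵢ/Kᵢ = 1.652 > 1, so g(0) = 0.349 > 0 and g(1) = -0.652 < 0.
Newton iteration, ψ₂⁰ = 0.5:
  ψ₂ = 0.500: g = 0.1085, g' = -0.587 → ψ₂ = 0.685
  ψ₂ = 0.685: g = -0.0233, g' = -0.890 → ψ₂ = 0.659
  ψ₂ = 0.659: g = -0.0009, g' = -0.826 → ψ₂ = 0.658
Converged at ψ₂ = 0.658.
  1: x = 0.565, y = 0.926
  2: x = 0.435, y = 0.074

y_1 (drum 2) = 0.926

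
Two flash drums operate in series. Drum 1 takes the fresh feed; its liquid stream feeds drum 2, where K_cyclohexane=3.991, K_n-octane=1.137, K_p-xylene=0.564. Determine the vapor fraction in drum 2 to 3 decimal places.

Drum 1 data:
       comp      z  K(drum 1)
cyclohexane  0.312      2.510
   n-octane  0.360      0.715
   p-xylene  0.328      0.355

V/F (drum 2) = 0.799

Drum 1:
Material balance + equilibrium reduce to Σ zᵢ(Kᵢ−1)/(1+ψ₁(Kᵢ−1)) = 0.
Feasibility: ΣzᵢKᵢ = 1.157, Σzᵢ/Kᵢ = 1.552 — both > 1, two phases present.
Newton iteration, ψ₁⁰ = 0.67:
  ψ₁ = 0.670: g = -0.2652, g' = -0.644 → ψ₁ = 0.258
  ψ₁ = 0.258: g = -0.0255, g' = -0.599 → ψ₁ = 0.215
  ψ₁ = 0.215: g = 0.0005, g' = -0.622 → ψ₁ = 0.216
Converged at ψ₁ = 0.216.
Drum-1 compositions:
  cyclohexane: x = 0.235, y = 0.590
  n-octane: x = 0.384, y = 0.274
  p-xylene: x = 0.381, y = 0.135
Drum-2 feed = drum-1 liquid: z₂ = (0.2352, 0.3836, 0.3811).
Drum 2:
Let ψ₂ = V/F and solve Σ zᵢ(Kᵢ−1)/(1+ψ₂(Kᵢ−1)) = 0.
Check two-phase: ΣzᵢKᵢ = 1.590 > 1 and Σzᵢ/Kᵢ = 1.072 > 1, so g(0) = 0.590 > 0 and g(1) = -0.072 < 0.
Newton iteration, ψ₂⁰ = 0.5:
  ψ₂ = 0.500: g = 0.1186, g' = -0.463 → ψ₂ = 0.756
  ψ₂ = 0.756: g = 0.0153, g' = -0.365 → ψ₂ = 0.798
  ψ₂ = 0.798: g = 0.0001, g' = -0.360 → ψ₂ = 0.799
Converged at ψ₂ = 0.799.
  cyclohexane: x = 0.069, y = 0.277
  n-octane: x = 0.346, y = 0.393
  p-xylene: x = 0.585, y = 0.330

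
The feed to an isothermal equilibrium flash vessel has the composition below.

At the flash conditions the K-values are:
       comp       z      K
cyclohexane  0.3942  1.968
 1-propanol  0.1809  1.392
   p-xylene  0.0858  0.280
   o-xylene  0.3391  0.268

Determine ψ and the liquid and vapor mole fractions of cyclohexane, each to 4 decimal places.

Rachford–Rice: g(ψ) = Σ zᵢ(Kᵢ−1)/(1+ψ(Kᵢ−1)) = 0.
g(0) = ΣzᵢKᵢ − 1 = 0.1425 and g(1) = 1 − Σzᵢ/Kᵢ = -0.9020, so a root lies in (0, 1).
Newton iteration, ψ⁰ = 0.62:
  ψ = 0.6200: g = -0.27056, g' = -0.9165 → ψ = 0.3248
  ψ = 0.3248: g = -0.05306, g' = -0.6242 → ψ = 0.2398
  ψ = 0.2398: g = -0.00121, g' = -0.5988 → ψ = 0.2378
Converged at ψ = 0.2378.
Compositions from xᵢ = zᵢ/(1+ψ(Kᵢ−1)), yᵢ = Kᵢxᵢ:
  cyclohexane: x = 0.3204, y = 0.6306
  1-propanol: x = 0.1655, y = 0.2303
  p-xylene: x = 0.1035, y = 0.0290
  o-xylene: x = 0.4106, y = 0.1100

ψ = 0.2378, x_cyclohexane = 0.3204, y_cyclohexane = 0.6306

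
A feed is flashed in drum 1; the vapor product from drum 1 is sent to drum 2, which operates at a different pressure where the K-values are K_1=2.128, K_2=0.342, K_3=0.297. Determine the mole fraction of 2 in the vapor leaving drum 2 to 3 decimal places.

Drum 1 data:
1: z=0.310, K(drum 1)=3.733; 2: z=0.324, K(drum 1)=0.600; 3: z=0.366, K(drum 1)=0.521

y_2 (drum 2) = 0.104

Drum 1:
Rachford–Rice: g(ψ₁) = Σ zᵢ(Kᵢ−1)/(1+ψ₁(Kᵢ−1)) = 0.
Feasibility: ΣzᵢKᵢ = 1.542, Σzᵢ/Kᵢ = 1.326 — both > 1, two phases present.
Newton iteration, ψ₁⁰ = 0.5:
  ψ₁ = 0.500: g = -0.0345, g' = -0.640 → ψ₁ = 0.446
  ψ₁ = 0.446: g = 0.0011, g' = -0.683 → ψ₁ = 0.448
Converged at ψ₁ = 0.448.
Drum-1 compositions:
  1: x = 0.139, y = 0.520
  2: x = 0.395, y = 0.237
  3: x = 0.466, y = 0.243
Drum-2 feed = drum-1 vapor: z₂ = (0.5205, 0.2368, 0.2427).
Drum 2:
Material balance + equilibrium reduce to Σ zᵢ(Kᵢ−1)/(1+ψ₂(Kᵢ−1)) = 0.
Check two-phase: ΣzᵢKᵢ = 1.261 > 1 and Σzᵢ/Kᵢ = 1.754 > 1, so g(0) = 0.261 > 0 and g(1) = -0.754 < 0.
Newton iteration, ψ₂⁰ = 0.32:
  ψ₂ = 0.320: g = 0.0138, g' = -0.722 → ψ₂ = 0.339
Converged at ψ₂ = 0.339.
  1: x = 0.376, y = 0.801
  2: x = 0.305, y = 0.104
  3: x = 0.319, y = 0.095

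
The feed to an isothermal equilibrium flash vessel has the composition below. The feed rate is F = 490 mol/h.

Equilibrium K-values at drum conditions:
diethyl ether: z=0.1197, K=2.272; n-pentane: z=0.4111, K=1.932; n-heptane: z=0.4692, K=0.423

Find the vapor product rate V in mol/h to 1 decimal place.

Newton–Raphson from ψ = 0.5:
  ψ = 0.5000: g = -0.02608, g' = -0.5471 → ψ = 0.4523
  ψ = 0.4523: g = -0.00017, g' = -0.5408 → ψ = 0.4520
Converged at ψ = 0.4520.
Then V = ψ·F = 0.4520·490 = 221.5 mol/h and L = F − V = 268.5 mol/h.

V = 221.5 mol/h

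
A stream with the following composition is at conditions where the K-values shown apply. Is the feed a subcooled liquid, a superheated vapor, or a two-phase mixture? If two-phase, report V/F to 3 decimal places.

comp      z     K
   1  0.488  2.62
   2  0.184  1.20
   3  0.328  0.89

ΣzᵢKᵢ = 1.791; Σzᵢ/Kᵢ = 0.708.
Since Σzᵢ/Kᵢ < 1 the mixture is above its dew point — single vapor phase.

superheated vapor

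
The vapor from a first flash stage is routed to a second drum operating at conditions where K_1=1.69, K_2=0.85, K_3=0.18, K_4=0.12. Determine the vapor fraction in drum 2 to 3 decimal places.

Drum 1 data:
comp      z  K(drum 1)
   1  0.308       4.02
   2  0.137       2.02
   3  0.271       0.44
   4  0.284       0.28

V/F (drum 2) = 0.233

Drum 1:
Let ψ₁ = V/F and solve Σ zᵢ(Kᵢ−1)/(1+ψ₁(Kᵢ−1)) = 0.
Check two-phase: ΣzᵢKᵢ = 1.714 > 1 and Σzᵢ/Kᵢ = 1.775 > 1, so g(0) = 0.714 > 0 and g(1) = -0.775 < 0.
Newton iteration, ψ₁⁰ = 0.6:
  ψ₁ = 0.600: g = -0.1711, g' = -1.059 → ψ₁ = 0.438
  ψ₁ = 0.438: g = -0.0032, g' = -1.052 → ψ₁ = 0.435
Converged at ψ₁ = 0.435.
Drum-1 compositions:
  1: x = 0.133, y = 0.535
  2: x = 0.095, y = 0.192
  3: x = 0.358, y = 0.158
  4: x = 0.414, y = 0.116
Drum-2 feed = drum-1 vapor: z₂ = (0.5348, 0.1916, 0.1577, 0.1158).
Drum 2:
Material balance + equilibrium reduce to Σ zᵢ(Kᵢ−1)/(1+ψ₂(Kᵢ−1)) = 0.
g(0) = ΣzᵢKᵢ − 1 = 0.109 and g(1) = 1 − Σzᵢ/Kᵢ = -1.383, so a root lies in (0, 1).
Newton iteration, ψ₂⁰ = 0.5:
  ψ₂ = 0.500: g = -0.1579, g' = -0.736 → ψ₂ = 0.286
  ψ₂ = 0.286: g = -0.0268, g' = -0.523 → ψ₂ = 0.234
  ψ₂ = 0.234: g = -0.0007, g' = -0.498 → ψ₂ = 0.233
Converged at ψ₂ = 0.233.
  1: x = 0.461, y = 0.779
  2: x = 0.199, y = 0.169
  3: x = 0.195, y = 0.035
  4: x = 0.146, y = 0.017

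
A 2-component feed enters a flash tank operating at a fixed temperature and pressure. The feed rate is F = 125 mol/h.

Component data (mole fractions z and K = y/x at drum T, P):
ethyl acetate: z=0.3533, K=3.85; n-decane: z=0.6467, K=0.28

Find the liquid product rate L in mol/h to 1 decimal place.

Let ψ = V/F and solve Σ zᵢ(Kᵢ−1)/(1+ψ(Kᵢ−1)) = 0.
Check two-phase: ΣzᵢKᵢ = 1.5413 > 1 and Σzᵢ/Kᵢ = 2.4014 > 1, so g(0) = 0.5413 > 0 and g(1) = -1.4014 < 0.
Newton–Raphson from ψ = 0.5:
  ψ = 0.5000: g = -0.31232, g' = -1.3065 → ψ = 0.2609
  ψ = 0.2609: g = 0.00411, g' = -1.4521 → ψ = 0.2638
Converged at ψ = 0.2638.
Then V = ψ·F = 0.2638·125 = 33.0 mol/h and L = F − V = 92.0 mol/h.

L = 92.0 mol/h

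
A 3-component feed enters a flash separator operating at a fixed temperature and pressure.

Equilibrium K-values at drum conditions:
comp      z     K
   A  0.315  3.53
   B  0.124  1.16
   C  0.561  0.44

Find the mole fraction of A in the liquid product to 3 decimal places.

x_A = 0.154

Material balance + equilibrium reduce to Σ zᵢ(Kᵢ−1)/(1+V/F(Kᵢ−1)) = 0.
g(0) = ΣzᵢKᵢ − 1 = 0.503 and g(1) = 1 − Σzᵢ/Kᵢ = -0.471, so a root lies in (0, 1).
Iterate (Newton) starting at V/F = 0.34:
  V/F = 0.340: g = 0.0592, g' = -0.854 → V/F = 0.409
  V/F = 0.409: g = 0.0025, g' = -0.786 → V/F = 0.413
Converged at V/F = 0.413.
Compositions from xᵢ = zᵢ/(1+V/F(Kᵢ−1)), yᵢ = Kᵢxᵢ:
  A: x = 0.154, y = 0.544
  B: x = 0.116, y = 0.135
  C: x = 0.730, y = 0.321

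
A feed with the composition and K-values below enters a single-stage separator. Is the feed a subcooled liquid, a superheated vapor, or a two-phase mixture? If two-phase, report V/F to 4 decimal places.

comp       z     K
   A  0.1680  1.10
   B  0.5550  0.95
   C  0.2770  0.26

subcooled liquid

ΣzᵢKᵢ = 0.7841; Σzᵢ/Kᵢ = 1.8023.
Since ΣzᵢKᵢ < 1 the mixture is below its bubble point — single liquid phase.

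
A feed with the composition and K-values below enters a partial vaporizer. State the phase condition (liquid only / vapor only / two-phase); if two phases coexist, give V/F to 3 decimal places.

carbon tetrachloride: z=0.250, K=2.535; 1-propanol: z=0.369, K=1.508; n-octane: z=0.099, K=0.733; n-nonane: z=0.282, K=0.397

two-phase, V/F = 0.693

ΣzᵢKᵢ = 1.375; Σzᵢ/Kᵢ = 1.189.
Both exceed 1, so a two-phase solution exists.
Rachford–Rice: g(ψ) = Σ zᵢ(Kᵢ−1)/(1+ψ(Kᵢ−1)) = 0.
Iterate (Newton) starting at ψ = 0.35:
  ψ = 0.350: g = 0.1641, g' = -0.491 → ψ = 0.684
  ψ = 0.684: g = 0.0045, g' = -0.500 → ψ = 0.693
Converged at ψ = 0.693.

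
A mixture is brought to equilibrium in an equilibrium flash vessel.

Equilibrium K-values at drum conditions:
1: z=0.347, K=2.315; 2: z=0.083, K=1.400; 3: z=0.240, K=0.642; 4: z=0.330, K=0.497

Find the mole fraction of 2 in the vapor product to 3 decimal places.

y_2 = 0.099

Let ψ = V/F and solve Σ zᵢ(Kᵢ−1)/(1+ψ(Kᵢ−1)) = 0.
Check two-phase: ΣzᵢKᵢ = 1.238 > 1 and Σzᵢ/Kᵢ = 1.247 > 1, so g(0) = 0.238 > 0 and g(1) = -0.247 < 0.
Newton–Raphson from ψ = 0.57:
  ψ = 0.570: g = -0.0528, g' = -0.417 → ψ = 0.444
  ψ = 0.444: g = 0.0006, g' = -0.431 → ψ = 0.445
Converged at ψ = 0.445.
Compositions from xᵢ = zᵢ/(1+ψ(Kᵢ−1)), yᵢ = Kᵢxᵢ:
  1: x = 0.219, y = 0.507
  2: x = 0.070, y = 0.099
  3: x = 0.285, y = 0.183
  4: x = 0.425, y = 0.211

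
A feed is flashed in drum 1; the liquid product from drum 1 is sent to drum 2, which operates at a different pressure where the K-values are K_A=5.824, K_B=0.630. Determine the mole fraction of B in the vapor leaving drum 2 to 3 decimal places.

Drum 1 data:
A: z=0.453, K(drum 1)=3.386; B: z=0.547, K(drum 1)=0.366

y_B (drum 2) = 0.585

Drum 1:
Material balance + equilibrium reduce to Σ zᵢ(Kᵢ−1)/(1+ψ₁(Kᵢ−1)) = 0.
Feasibility: ΣzᵢKᵢ = 1.734, Σzᵢ/Kᵢ = 1.628 — both > 1, two phases present.
Newton iteration, ψ₁⁰ = 0.5:
  ψ₁ = 0.500: g = -0.0149, g' = -1.008 → ψ₁ = 0.485
Converged at ψ₁ = 0.485.
Drum-1 compositions:
  A: x = 0.210, y = 0.711
  B: x = 0.790, y = 0.289
Drum-2 feed = drum-1 liquid: z₂ = (0.2099, 0.7901).
Drum 2:
Rachford–Rice: g(ψ₂) = Σ zᵢ(Kᵢ−1)/(1+ψ₂(Kᵢ−1)) = 0.
g(0) = ΣzᵢKᵢ − 1 = 0.720 and g(1) = 1 − Σzᵢ/Kᵢ = -0.290, so a root lies in (0, 1).
Binary case is linear: z₁(K₁−1)(1+ψ₂(K₂−1)) + z₂(K₂−1)(1+ψ₂(K₁−1)) = 0
⇒ ψ₂ = [z₁(K₁−1)+z₂(K₂−1)] / [−(K₁−1)(K₂−1)] = 0.7204/1.7849 = 0.404
  A: x = 0.071, y = 0.415
  B: x = 0.929, y = 0.585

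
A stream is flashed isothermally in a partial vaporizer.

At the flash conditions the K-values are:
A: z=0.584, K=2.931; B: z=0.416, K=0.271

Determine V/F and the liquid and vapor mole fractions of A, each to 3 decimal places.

Rachford–Rice: g(V/F) = Σ zᵢ(Kᵢ−1)/(1+V/F(Kᵢ−1)) = 0.
g(0) = ΣzᵢKᵢ − 1 = 0.824 and g(1) = 1 − Σzᵢ/Kᵢ = -0.734, so a root lies in (0, 1).
Newton iteration, V/F⁰ = 0.5:
  V/F = 0.500: g = 0.0965, g' = -1.111 → V/F = 0.587
  V/F = 0.587: g = -0.0014, g' = -1.154 → V/F = 0.586
Converged at V/F = 0.586.
Compositions from xᵢ = zᵢ/(1+V/F(Kᵢ−1)), yᵢ = Kᵢxᵢ:
  A: x = 0.274, y = 0.803
  B: x = 0.726, y = 0.197

V/F = 0.586, x_A = 0.274, y_A = 0.803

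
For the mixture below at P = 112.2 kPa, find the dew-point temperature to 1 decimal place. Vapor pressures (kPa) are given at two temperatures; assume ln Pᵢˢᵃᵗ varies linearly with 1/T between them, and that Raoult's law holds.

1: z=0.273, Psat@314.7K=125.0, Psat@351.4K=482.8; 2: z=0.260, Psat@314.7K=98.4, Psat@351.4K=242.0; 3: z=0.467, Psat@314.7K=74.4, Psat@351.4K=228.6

Dew-point temperature: Σzᵢ·P/Pᵢˢᵃᵗ(T) = 1. Interpolate ln Pᵢˢᵃᵗ = aᵢ + bᵢ/T.
  T = 314.7 K: ΣzᵢP/Pᵢˢᵃᵗ = 1.2458
  T = 351.4 K: ΣzᵢP/Pᵢˢᵃᵗ = 0.4132
  T = 333.0 K: ΣzᵢP/Pᵢˢᵃᵗ = 0.6951
  T = 323.9 K: ΣzᵢP/Pᵢˢᵃᵗ = 0.9208
  T = 319.3 K: ΣzᵢP/Pᵢˢᵃᵗ = 1.0685
  T = 321.6 K: ΣzᵢP/Pᵢˢᵃᵗ = 0.9913
Interpolating between 319.3 K and 321.6 K gives T ≈ 321.3 K.

T = 321.3 K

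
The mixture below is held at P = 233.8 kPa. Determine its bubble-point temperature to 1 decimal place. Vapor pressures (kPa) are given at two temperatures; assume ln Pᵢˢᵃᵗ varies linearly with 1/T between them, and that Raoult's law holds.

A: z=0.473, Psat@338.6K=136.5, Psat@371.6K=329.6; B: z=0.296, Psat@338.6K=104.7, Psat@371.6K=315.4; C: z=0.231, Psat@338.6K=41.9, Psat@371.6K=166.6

Bubble-point temperature: ΣzᵢPᵢˢᵃᵗ(T) = P. Interpolate ln Pᵢˢᵃᵗ = aᵢ + bᵢ/T.
  T = 338.6 K: ΣzᵢPᵢˢᵃᵗ = 105.23 kPa
  T = 371.6 K: ΣzᵢPᵢˢᵃᵗ = 287.74 kPa
  T = 355.1 K: ΣzᵢPᵢˢᵃᵗ = 177.52 kPa
  T = 363.4 K: ΣzᵢPᵢˢᵃᵗ = 227.40 kPa
  T = 367.5 K: ΣzᵢPᵢˢᵃᵗ = 256.08 kPa
  T = 365.4 K: ΣzᵢPᵢˢᵃᵗ = 241.03 kPa
  T = 364.4 K: ΣzᵢPᵢˢᵃᵗ = 234.13 kPa
Interpolating between 363.4 K and 364.4 K gives T ≈ 364.4 K.

T = 364.4 K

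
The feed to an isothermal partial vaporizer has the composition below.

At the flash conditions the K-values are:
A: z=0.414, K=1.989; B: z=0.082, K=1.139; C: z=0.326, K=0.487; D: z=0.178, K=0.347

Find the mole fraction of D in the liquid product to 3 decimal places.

Iterate (Newton) starting at ψ = 0.5:
  ψ = 0.500: g = -0.1129, g' = -0.505 → ψ = 0.277
  ψ = 0.277: g = -0.0043, g' = -0.481 → ψ = 0.268
Converged at ψ = 0.268.
Compositions from xᵢ = zᵢ/(1+ψ(Kᵢ−1)), yᵢ = Kᵢxᵢ:
  A: x = 0.327, y = 0.651
  B: x = 0.079, y = 0.090
  C: x = 0.378, y = 0.184
  D: x = 0.216, y = 0.075

x_D = 0.216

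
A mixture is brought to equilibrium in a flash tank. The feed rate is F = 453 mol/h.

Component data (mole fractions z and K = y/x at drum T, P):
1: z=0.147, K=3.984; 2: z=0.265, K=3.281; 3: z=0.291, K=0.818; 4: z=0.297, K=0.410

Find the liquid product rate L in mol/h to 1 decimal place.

Iterate (Newton) starting at ψ = 0.5:
  ψ = 0.500: g = 0.1516, g' = -0.731 → ψ = 0.707
  ψ = 0.707: g = 0.0108, g' = -0.654 → ψ = 0.724
Converged at ψ = 0.724.
Then V = ψ·F = 0.7238·453 = 327.9 mol/h and L = F − V = 125.1 mol/h.

L = 125.1 mol/h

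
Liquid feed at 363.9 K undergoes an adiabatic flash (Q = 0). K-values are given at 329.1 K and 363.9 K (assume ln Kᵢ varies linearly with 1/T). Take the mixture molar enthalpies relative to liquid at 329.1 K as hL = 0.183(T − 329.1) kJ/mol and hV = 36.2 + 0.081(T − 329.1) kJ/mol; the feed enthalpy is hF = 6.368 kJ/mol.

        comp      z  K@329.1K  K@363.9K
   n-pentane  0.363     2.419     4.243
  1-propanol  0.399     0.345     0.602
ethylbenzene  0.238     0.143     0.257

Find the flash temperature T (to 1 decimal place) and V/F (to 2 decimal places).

Adiabatic flash: solve Rachford–Rice at each trial T, then check hF = ψ·hV(T) + (1−ψ)·hL(T).
  T = 329.1 K: K = (2.419, 0.345, 0.143), RR gives ψ = 0.048, H_out = 1.727 kJ/mol
  T = 363.9 K: K = (4.243, 0.602, 0.257), RR gives ψ = 0.469, H_out = 21.691 kJ/mol
  T = 346.5 K: K = (3.249, 0.462, 0.195), RR gives ψ = 0.281, H_out = 12.848 kJ/mol
  T = 337.8 K: K = (2.814, 0.401, 0.167), RR gives ψ = 0.176, H_out = 7.799 kJ/mol
  T = 333.5 K: K = (2.614, 0.373, 0.155), RR gives ψ = 0.116, H_out = 4.970 kJ/mol
  T = 335.6 K: K = (2.711, 0.386, 0.161), RR gives ψ = 0.146, H_out = 6.387 kJ/mol
Linear interpolation between T = 333.5 (H_out = 4.970) and T = 335.6 (H_out = 6.387) on hF = 6.368 gives T ≈ 335.6 K, at which ψ = 0.15.

T = 335.6 K, V/F = 0.15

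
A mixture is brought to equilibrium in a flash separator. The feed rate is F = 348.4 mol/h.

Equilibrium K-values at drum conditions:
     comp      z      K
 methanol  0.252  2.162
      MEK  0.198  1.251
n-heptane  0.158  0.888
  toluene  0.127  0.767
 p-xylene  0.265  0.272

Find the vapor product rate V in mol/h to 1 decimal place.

V = 77.7 mol/h

Let ψ = V/F and solve Σ zᵢ(Kᵢ−1)/(1+ψ(Kᵢ−1)) = 0.
Check two-phase: ΣzᵢKᵢ = 1.102 > 1 and Σzᵢ/Kᵢ = 1.593 > 1, so g(0) = 0.102 > 0 and g(1) = -0.593 < 0.
Iterate (Newton) starting at ψ = 0.4:
  ψ = 0.400: g = -0.0783, g' = -0.459 → ψ = 0.229
  ψ = 0.229: g = -0.0029, g' = -0.435 → ψ = 0.223
Converged at ψ = 0.223.
Then V = ψ·F = 0.2229·348.4 = 77.7 mol/h and L = F − V = 270.7 mol/h.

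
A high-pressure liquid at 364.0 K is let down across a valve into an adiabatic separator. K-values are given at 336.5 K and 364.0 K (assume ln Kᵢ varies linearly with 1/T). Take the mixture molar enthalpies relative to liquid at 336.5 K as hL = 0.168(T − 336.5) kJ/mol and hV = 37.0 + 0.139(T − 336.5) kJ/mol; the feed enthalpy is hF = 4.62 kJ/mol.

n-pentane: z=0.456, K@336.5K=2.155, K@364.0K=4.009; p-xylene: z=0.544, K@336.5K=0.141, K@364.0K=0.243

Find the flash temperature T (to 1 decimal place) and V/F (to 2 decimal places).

T = 339.0 K, V/F = 0.11

Adiabatic flash: solve Rachford–Rice at each trial T, then check hF = ψ·hV(T) + (1−ψ)·hL(T).
  T = 336.5 K: K = (2.155, 0.141), RR gives ψ = 0.060, H_out = 2.215 kJ/mol
  T = 364.0 K: K = (4.009, 0.243), RR gives ψ = 0.422, H_out = 19.882 kJ/mol
  T = 350.2 K: K = (2.972, 0.187), RR gives ψ = 0.285, H_out = 12.732 kJ/mol
  T = 343.4 K: K = (2.542, 0.163), RR gives ψ = 0.192, H_out = 8.223 kJ/mol
  T = 339.9 K: K = (2.340, 0.152), RR gives ψ = 0.131, H_out = 5.418 kJ/mol
  T = 338.2 K: K = (2.246, 0.146), RR gives ψ = 0.097, H_out = 3.886 kJ/mol
Linear interpolation between T = 338.2 (H_out = 3.886) and T = 339.9 (H_out = 5.418) on hF = 4.62 gives T ≈ 339.0 K, at which ψ = 0.11.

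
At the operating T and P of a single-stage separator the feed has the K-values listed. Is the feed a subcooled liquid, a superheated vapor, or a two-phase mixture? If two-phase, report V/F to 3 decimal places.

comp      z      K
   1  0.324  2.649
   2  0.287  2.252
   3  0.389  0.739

superheated vapor

ΣzᵢKᵢ = 1.792; Σzᵢ/Kᵢ = 0.776.
Since Σzᵢ/Kᵢ < 1 the mixture is above its dew point — single vapor phase.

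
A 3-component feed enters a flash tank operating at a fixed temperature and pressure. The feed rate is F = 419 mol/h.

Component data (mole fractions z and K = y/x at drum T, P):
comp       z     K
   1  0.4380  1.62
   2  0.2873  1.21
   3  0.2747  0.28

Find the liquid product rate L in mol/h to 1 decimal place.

L = 256.2 mol/h

Material balance + equilibrium reduce to Σ zᵢ(Kᵢ−1)/(1+V/F(Kᵢ−1)) = 0.
g(0) = ΣzᵢKᵢ − 1 = 0.1341 and g(1) = 1 − Σzᵢ/Kᵢ = -0.4889, so a root lies in (0, 1).
Newton iteration, V/F⁰ = 0.5:
  V/F = 0.5000: g = -0.04714, g' = -0.4562 → V/F = 0.3967
  V/F = 0.3967: g = -0.00320, g' = -0.3983 → V/F = 0.3886
Converged at V/F = 0.3886.
Then V = V/F·F = 0.3886·419 = 162.8 mol/h and L = F − V = 256.2 mol/h.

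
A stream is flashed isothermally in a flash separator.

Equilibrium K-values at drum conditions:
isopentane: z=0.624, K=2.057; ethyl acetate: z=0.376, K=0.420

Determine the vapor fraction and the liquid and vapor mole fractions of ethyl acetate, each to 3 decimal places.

Rachford–Rice: g(ψ) = Σ zᵢ(Kᵢ−1)/(1+ψ(Kᵢ−1)) = 0.
Check two-phase: ΣzᵢKᵢ = 1.441 > 1 and Σzᵢ/Kᵢ = 1.199 > 1, so g(0) = 0.441 > 0 and g(1) = -0.199 < 0.
Binary case is linear: z₁(K₁−1)(1+ψ(K₂−1)) + z₂(K₂−1)(1+ψ(K₁−1)) = 0
⇒ ψ = [z₁(K₁−1)+z₂(K₂−1)] / [−(K₁−1)(K₂−1)] = 0.4415/0.6131 = 0.720
Compositions from xᵢ = zᵢ/(1+ψ(Kᵢ−1)), yᵢ = Kᵢxᵢ:
  isopentane: x = 0.354, y = 0.729
  ethyl acetate: x = 0.646, y = 0.271

ψ = 0.720, x_ethyl acetate = 0.646, y_ethyl acetate = 0.271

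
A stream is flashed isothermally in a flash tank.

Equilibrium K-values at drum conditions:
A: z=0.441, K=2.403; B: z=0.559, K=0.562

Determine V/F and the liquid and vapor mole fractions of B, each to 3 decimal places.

Material balance + equilibrium reduce to Σ zᵢ(Kᵢ−1)/(1+V/F(Kᵢ−1)) = 0.
g(0) = ΣzᵢKᵢ − 1 = 0.374 and g(1) = 1 − Σzᵢ/Kᵢ = -0.178, so a root lies in (0, 1).
Binary case is linear: z₁(K₁−1)(1+V/F(K₂−1)) + z₂(K₂−1)(1+V/F(K₁−1)) = 0
⇒ V/F = [z₁(K₁−1)+z₂(K₂−1)] / [−(K₁−1)(K₂−1)] = 0.3739/0.6145 = 0.608
Compositions from xᵢ = zᵢ/(1+V/F(Kᵢ−1)), yᵢ = Kᵢxᵢ:
  A: x = 0.238, y = 0.572
  B: x = 0.762, y = 0.428

V/F = 0.608, x_B = 0.762, y_B = 0.428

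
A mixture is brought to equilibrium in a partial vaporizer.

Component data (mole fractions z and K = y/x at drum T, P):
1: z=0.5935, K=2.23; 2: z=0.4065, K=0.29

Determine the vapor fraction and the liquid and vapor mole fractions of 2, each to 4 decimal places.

Iterate (Newton) starting at ψ = 0.37:
  ψ = 0.3700: g = 0.11024, g' = -0.8010 → ψ = 0.5076
  ψ = 0.5076: g = -0.00184, g' = -0.8412 → ψ = 0.5054
Converged at ψ = 0.5054.
Compositions from xᵢ = zᵢ/(1+ψ(Kᵢ−1)), yᵢ = Kᵢxᵢ:
  1: x = 0.3660, y = 0.8161
  2: x = 0.6340, y = 0.1839

ψ = 0.5054, x_2 = 0.6340, y_2 = 0.1839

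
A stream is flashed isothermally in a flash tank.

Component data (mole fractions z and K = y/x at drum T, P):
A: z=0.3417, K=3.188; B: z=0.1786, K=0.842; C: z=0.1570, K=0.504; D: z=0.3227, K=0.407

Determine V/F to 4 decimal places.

V/F = 0.4287

Newton–Raphson from V/F = 0.57:
  V/F = 0.5700: g = -0.09594, g' = -0.6633 → V/F = 0.4254
  V/F = 0.4254: g = 0.00238, g' = -0.7090 → V/F = 0.4287
Converged at V/F = 0.4287.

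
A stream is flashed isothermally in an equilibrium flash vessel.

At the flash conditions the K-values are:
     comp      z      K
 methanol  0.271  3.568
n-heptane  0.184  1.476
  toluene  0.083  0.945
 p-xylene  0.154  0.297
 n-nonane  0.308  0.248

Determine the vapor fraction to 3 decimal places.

ψ = 0.329

Material balance + equilibrium reduce to Σ zᵢ(Kᵢ−1)/(1+ψ(Kᵢ−1)) = 0.
g(0) = ΣzᵢKᵢ − 1 = 0.439 and g(1) = 1 − Σzᵢ/Kᵢ = -1.049, so a root lies in (0, 1).
Iterate (Newton) starting at ψ = 0.5:
  ψ = 0.500: g = -0.1674, g' = -0.998 → ψ = 0.332
  ψ = 0.332: g = -0.0036, g' = -0.991 → ψ = 0.329
Converged at ψ = 0.329.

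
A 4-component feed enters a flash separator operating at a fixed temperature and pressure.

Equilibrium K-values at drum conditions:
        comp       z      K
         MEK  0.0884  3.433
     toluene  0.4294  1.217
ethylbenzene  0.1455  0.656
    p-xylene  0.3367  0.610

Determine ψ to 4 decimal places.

Let ψ = V/F and solve Σ zᵢ(Kᵢ−1)/(1+ψ(Kᵢ−1)) = 0.
Check two-phase: ΣzᵢKᵢ = 1.1269 > 1 and Σzᵢ/Kᵢ = 1.1524 > 1, so g(0) = 0.1269 > 0 and g(1) = -0.1524 < 0.
Newton–Raphson from ψ = 0.32:
  ψ = 0.3200: g = 0.00178, g' = -0.2717 → ψ = 0.3265
  ψ = 0.3265: g = 0.00001, g' = -0.2692 → ψ = 0.3266
Converged at ψ = 0.3266.

ψ = 0.3266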